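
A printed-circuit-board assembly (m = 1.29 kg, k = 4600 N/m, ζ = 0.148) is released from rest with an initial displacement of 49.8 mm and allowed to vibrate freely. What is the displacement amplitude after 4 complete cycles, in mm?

1.16 mm

Logarithmic decrement δ = 2πζ/√(1 − ζ²) = 2π × 0.1480/√(1 − 0.0219) = 0.9403.
After n cycles, x_n/x₀ = e^(−nδ), so x_4 = 49.8 × e^(−4 × 0.9403) = 49.8 × 0.02326 = 1.158 mm.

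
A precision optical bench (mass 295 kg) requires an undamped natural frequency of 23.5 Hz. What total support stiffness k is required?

6430000 N/m

ω_n = 2πf_n = 2π × 23.5 = 147.7 rad/s.
k = m·ω_n² = 295 × 147.7² = 295 × 21800 = 6432000 N/m.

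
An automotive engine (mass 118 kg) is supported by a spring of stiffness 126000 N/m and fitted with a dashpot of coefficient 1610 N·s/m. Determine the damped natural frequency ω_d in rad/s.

32.0 rad/s

ω_n = √(k/m) = √(126000/118) = 32.68 rad/s.
Critical damping c_c = 2√(k·m) = 2√(126000 × 118) = 7712 N·s/m, so ζ = c/c_c = 1610/7712 = 0.2088.
ω_d = ω_n√(1 − ζ²) = 32.68 × √(1 − 0.0436) = 31.96 rad/s.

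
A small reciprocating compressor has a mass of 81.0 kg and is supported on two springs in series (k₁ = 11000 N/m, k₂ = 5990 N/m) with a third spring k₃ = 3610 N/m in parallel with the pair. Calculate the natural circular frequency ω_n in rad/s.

9.61 rad/s

Series pair: k_s = k₁k₂/(k₁+k₂) = (11000)(5990)/(11000 + 5990) = 3878 N/m. In parallel with k₃: k_eq = 3878 + 3610 = 7488 N/m.
ω_n = √(k_eq/m) = √(7488/81.0) = √92.45 = 9.615 rad/s.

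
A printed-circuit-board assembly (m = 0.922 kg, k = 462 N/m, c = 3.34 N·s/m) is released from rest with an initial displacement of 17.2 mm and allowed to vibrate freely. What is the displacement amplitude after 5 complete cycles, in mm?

ζ = c/(2√(km)) = 3.34/(2√(462 × 0.922)) = 3.34/41.28 = 0.08092.
Logarithmic decrement δ = 2πζ/√(1 − ζ²) = 2π × 0.08092/√(1 − 0.00655) = 0.5101.
After n cycles, x_n/x₀ = e^(−nδ), so x_5 = 17.2 × e^(−5 × 0.5101) = 17.2 × 0.07805 = 1.342 mm.

1.34 mm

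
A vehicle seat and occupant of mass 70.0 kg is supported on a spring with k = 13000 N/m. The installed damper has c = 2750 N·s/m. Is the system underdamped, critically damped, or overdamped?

overdamped

c_c = 2√(k·m) = 1908 N·s/m; ζ = c/c_c = 2750/1908 = 1.44.
Since ζ > 1 the system is overdamped.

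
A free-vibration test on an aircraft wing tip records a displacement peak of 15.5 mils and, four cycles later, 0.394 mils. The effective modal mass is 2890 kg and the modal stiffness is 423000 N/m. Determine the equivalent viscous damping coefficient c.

Logarithmic decrement δ = (1/n)·ln(x₀/x_n) = (1/4)·ln(15.5/0.394) = (1/4)·ln(39.34) = 0.9181.
ζ = δ/√(4π² + δ²) = 0.9181/√(39.48 + 0.843) = 0.9181/6.350 = 0.1446.
c = ζ · 2√(km) = 0.1446 × 2√(423000 × 2890) = 0.1446 × 69930 = 10110 N·s/m.

10100 N·s/m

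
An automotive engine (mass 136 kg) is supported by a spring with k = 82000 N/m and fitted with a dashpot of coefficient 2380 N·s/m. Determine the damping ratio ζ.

0.356

ω_n = √(k/m) = √(82000/136) = 24.55 rad/s.
Critical damping c_c = 2√(k·m) = 2√(82000 × 136) = 6679 N·s/m, so ζ = c/c_c = 2380/6679 = 0.3563.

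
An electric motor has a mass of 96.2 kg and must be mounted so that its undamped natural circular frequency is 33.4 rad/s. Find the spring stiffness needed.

107000 N/m

k = m·ω_n² = 96.2 × 33.40² = 96.2 × 1116 = 107300 N/m.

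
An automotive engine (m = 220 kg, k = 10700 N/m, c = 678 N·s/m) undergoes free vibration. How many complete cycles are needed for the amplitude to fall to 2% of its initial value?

3 cycles

ζ = c/(2√(km)) = 678/(2√(10700 × 220)) = 678/3069 = 0.2210.
Logarithmic decrement δ = 2πζ/√(1 − ζ²) = 2π × 0.2210/√(1 − 0.0488) = 1.423.
x_n/x₀ = e^(−nδ) ≤ 0.02; take ln: n ≥ ln(1/0.02)/δ = 3.912/1.423 = 2.748.
So 3 complete cycles are required.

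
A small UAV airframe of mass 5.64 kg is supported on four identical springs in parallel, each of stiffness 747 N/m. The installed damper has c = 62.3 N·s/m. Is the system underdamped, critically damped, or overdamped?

underdamped

Parallel springs add: k_eq = 4 × 747 = 2988 N/m.
c_c = 2√(k_eq·m) = 259.6 N·s/m; ζ = c/c_c = 62.3/259.6 = 0.240.
Since ζ < 1 the system is underdamped.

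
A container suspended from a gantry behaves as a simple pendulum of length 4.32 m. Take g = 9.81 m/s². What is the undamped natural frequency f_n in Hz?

0.240 Hz

For a simple pendulum ω_n = √(g/L) = √(9.81/4.32) = √2.271 = 1.507 rad/s.
f_n = ω_n/(2π) = 1.507/6.283 = 0.2398 Hz.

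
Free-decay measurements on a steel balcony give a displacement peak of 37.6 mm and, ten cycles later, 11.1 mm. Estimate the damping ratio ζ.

Logarithmic decrement δ = (1/n)·ln(x₀/x_n) = (1/10)·ln(37.6/11.1) = (1/10)·ln(3.387) = 0.1220.
ζ = δ/√(4π² + δ²) = 0.1220/√(39.48 + 0.0149) = 0.1220/6.284 = 0.01941.

0.0194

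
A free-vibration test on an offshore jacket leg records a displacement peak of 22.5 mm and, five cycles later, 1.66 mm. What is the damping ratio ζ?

0.0827

Logarithmic decrement δ = (1/n)·ln(x₀/x_n) = (1/5)·ln(22.5/1.66) = (1/5)·ln(13.55) = 0.5213.
ζ = δ/√(4π² + δ²) = 0.5213/√(39.48 + 0.272) = 0.5213/6.305 = 0.08269.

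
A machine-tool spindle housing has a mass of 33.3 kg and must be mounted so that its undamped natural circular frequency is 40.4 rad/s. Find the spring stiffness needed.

54400 N/m

k = m·ω_n² = 33.3 × 40.40² = 33.3 × 1632 = 54350 N/m.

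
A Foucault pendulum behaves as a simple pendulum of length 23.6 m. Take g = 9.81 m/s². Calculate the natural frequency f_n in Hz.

0.103 Hz

For a simple pendulum ω_n = √(g/L) = √(9.81/23.6) = √0.4157 = 0.6447 rad/s.
f_n = ω_n/(2π) = 0.6447/6.283 = 0.1026 Hz.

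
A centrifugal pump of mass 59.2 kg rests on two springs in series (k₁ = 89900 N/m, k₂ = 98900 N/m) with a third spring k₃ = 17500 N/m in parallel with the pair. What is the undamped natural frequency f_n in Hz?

5.26 Hz

Series pair: k_s = k₁k₂/(k₁+k₂) = (89900)(98900)/(89900 + 98900) = 47090 N/m. In parallel with k₃: k_eq = 47090 + 17500 = 64590 N/m.
ω_n = √(k_eq/m) = √(64590/59.2) = √1091 = 33.03 rad/s.
f_n = ω_n/(2π) = 33.03/6.283 = 5.257 Hz.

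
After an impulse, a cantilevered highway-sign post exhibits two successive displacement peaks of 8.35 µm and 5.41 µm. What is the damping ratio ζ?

0.0689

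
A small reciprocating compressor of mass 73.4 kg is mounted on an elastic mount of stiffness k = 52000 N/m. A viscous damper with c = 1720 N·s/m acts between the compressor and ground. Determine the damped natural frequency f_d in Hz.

ω_n = √(k/m) = √(52000/73.4) = 26.62 rad/s.
Critical damping c_c = 2√(k·m) = 2√(52000 × 73.4) = 3907 N·s/m, so ζ = c/c_c = 1720/3907 = 0.4402.
ω_d = ω_n√(1 − ζ²) = 26.62 × √(1 − 0.194) = 23.90 rad/s.
f_d = ω_d/(2π) = 3.804 Hz.

3.80 Hz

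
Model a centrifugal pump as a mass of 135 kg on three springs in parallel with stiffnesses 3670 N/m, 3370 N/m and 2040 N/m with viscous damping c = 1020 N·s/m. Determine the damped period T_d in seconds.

Parallel springs add: k_eq = 3670 + 3370 + 2040 = 9080 N/m.
ω_n = √(k_eq/m) = √(9080/135) = 8.201 rad/s.
Critical damping c_c = 2√(k_eq·m) = 2√(9080 × 135) = 2214 N·s/m, so ζ = c/c_c = 1020/2214 = 0.4606.
ω_d = ω_n√(1 − ζ²) = 8.201 × √(1 − 0.212) = 7.279 rad/s.
T_d = 2π/ω_d = 0.8632 s.

0.863 s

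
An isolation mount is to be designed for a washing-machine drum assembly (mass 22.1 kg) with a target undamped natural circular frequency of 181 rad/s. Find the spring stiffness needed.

724000 N/m

k = m·ω_n² = 22.1 × 181.0² = 22.1 × 32760 = 724000 N/m.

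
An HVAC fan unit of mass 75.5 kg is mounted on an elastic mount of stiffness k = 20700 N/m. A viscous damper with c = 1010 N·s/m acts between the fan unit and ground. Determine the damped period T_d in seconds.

ω_n = √(k/m) = √(20700/75.5) = 16.56 rad/s.
Critical damping c_c = 2√(k·m) = 2√(20700 × 75.5) = 2500 N·s/m, so ζ = c/c_c = 1010/2500 = 0.4040.
ω_d = ω_n√(1 − ζ²) = 16.56 × √(1 − 0.163) = 15.15 rad/s.
T_d = 2π/ω_d = 0.4148 s.

0.415 s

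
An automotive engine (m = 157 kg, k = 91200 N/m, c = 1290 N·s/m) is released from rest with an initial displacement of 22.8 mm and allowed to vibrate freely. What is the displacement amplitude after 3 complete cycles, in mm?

0.875 mm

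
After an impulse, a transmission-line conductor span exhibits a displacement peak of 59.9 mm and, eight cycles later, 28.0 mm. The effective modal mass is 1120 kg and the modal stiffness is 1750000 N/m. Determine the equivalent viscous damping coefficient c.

1340 N·s/m

Logarithmic decrement δ = (1/n)·ln(x₀/x_n) = (1/8)·ln(59.9/28.0) = (1/8)·ln(2.139) = 0.09506.
ζ = δ/√(4π² + δ²) = 0.09506/√(39.48 + 0.00904) = 0.09506/6.284 = 0.01513.
c = ζ · 2√(km) = 0.01513 × 2√(1750000 × 1120) = 0.01513 × 88540 = 1339 N·s/m.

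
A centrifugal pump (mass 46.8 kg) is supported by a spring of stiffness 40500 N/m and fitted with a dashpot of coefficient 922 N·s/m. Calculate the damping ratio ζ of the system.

0.335

ω_n = √(k/m) = √(40500/46.8) = 29.42 rad/s.
Critical damping c_c = 2√(k·m) = 2√(40500 × 46.8) = 2753 N·s/m, so ζ = c/c_c = 922/2753 = 0.3349.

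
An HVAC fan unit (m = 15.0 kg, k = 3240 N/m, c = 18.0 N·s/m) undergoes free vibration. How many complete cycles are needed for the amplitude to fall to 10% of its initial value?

9 cycles

ζ = c/(2√(km)) = 18.0/(2√(3240 × 15.0)) = 18.0/440.9 = 0.04082.
Logarithmic decrement δ = 2πζ/√(1 − ζ²) = 2π × 0.04082/√(1 − 0.00167) = 0.2567.
x_n/x₀ = e^(−nδ) ≤ 0.1; take ln: n ≥ ln(1/0.1)/δ = 2.303/0.2567 = 8.969.
So 9 complete cycles are required.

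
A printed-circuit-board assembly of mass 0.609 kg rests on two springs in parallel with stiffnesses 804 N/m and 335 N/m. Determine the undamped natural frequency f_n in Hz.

Parallel springs add: k_eq = 804 + 335 = 1139 N/m.
ω_n = √(k_eq/m) = √(1139/0.609) = √1870 = 43.25 rad/s.
f_n = ω_n/(2π) = 43.25/6.283 = 6.883 Hz.

6.88 Hz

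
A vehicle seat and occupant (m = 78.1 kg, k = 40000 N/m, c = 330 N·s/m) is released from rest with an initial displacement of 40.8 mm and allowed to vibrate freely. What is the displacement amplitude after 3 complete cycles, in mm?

6.97 mm

ζ = c/(2√(km)) = 330/(2√(40000 × 78.1)) = 330/3535 = 0.09335.
Logarithmic decrement δ = 2πζ/√(1 − ζ²) = 2π × 0.09335/√(1 − 0.00871) = 0.5891.
After n cycles, x_n/x₀ = e^(−nδ), so x_3 = 40.8 × e^(−3 × 0.5891) = 40.8 × 0.1708 = 6.968 mm.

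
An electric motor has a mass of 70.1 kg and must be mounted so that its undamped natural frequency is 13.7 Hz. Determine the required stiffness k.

519000 N/m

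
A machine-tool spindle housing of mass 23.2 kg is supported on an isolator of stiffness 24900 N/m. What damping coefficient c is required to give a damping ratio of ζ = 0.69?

c_c = 2√(k·m) = 2√(24900 × 23.2) = 1520 N·s/m.
c = ζ·c_c = 0.69 × 1520 = 1049 N·s/m.

1050 N·s/m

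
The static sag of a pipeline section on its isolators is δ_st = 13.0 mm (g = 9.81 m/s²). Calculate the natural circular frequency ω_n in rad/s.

27.5 rad/s

ω_n = √(g/δ_st) = √(9.81/0.0130) = √754.6 = 27.47 rad/s.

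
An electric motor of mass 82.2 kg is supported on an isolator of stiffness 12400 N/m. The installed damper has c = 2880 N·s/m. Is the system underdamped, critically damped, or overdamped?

c_c = 2√(k·m) = 2019 N·s/m; ζ = c/c_c = 2880/2019 = 1.43.
Since ζ > 1 the system is overdamped.

overdamped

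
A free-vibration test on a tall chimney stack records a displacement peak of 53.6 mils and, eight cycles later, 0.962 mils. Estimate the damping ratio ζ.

0.0797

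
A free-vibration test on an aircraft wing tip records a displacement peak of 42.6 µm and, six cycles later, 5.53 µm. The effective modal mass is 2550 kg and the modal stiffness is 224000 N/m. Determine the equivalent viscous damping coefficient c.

Logarithmic decrement δ = (1/n)·ln(x₀/x_n) = (1/6)·ln(42.6/5.53) = (1/6)·ln(7.703) = 0.3403.
ζ = δ/√(4π² + δ²) = 0.3403/√(39.48 + 0.116) = 0.3403/6.292 = 0.05408.
c = ζ · 2√(km) = 0.05408 × 2√(224000 × 2550) = 0.05408 × 47800 = 2585 N·s/m.

2580 N·s/m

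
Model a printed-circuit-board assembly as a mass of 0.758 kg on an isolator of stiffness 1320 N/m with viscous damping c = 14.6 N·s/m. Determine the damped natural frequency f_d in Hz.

6.46 Hz

ω_n = √(k/m) = √(1320/0.758) = 41.73 rad/s.
Critical damping c_c = 2√(k·m) = 2√(1320 × 0.758) = 63.26 N·s/m, so ζ = c/c_c = 14.6/63.26 = 0.2308.
ω_d = ω_n√(1 − ζ²) = 41.73 × √(1 − 0.0533) = 40.60 rad/s.
f_d = ω_d/(2π) = 6.462 Hz.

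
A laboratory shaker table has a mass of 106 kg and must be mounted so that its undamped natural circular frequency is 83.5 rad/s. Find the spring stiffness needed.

k = m·ω_n² = 106 × 83.50² = 106 × 6972 = 739100 N/m.

739000 N/m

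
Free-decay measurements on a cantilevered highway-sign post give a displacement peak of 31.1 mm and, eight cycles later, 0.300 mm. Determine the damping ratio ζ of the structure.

Logarithmic decrement δ = (1/n)·ln(x₀/x_n) = (1/8)·ln(31.1/0.300) = (1/8)·ln(103.7) = 0.5801.
ζ = δ/√(4π² + δ²) = 0.5801/√(39.48 + 0.337) = 0.5801/6.310 = 0.09194.

0.0919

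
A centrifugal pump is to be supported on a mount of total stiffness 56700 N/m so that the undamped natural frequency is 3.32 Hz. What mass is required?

ω_n = 2πf_n = 2π × 3.32 = 20.86 rad/s.
m = k/ω_n² = 56700/20.86² = 56700/435.1 = 130.3 kg.

130 kg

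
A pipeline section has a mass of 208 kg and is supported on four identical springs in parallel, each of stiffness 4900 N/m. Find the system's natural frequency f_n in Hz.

1.54 Hz

Parallel springs add: k_eq = 4 × 4900 = 19600 N/m.
ω_n = √(k_eq/m) = √(19600/208) = √94.23 = 9.707 rad/s.
f_n = ω_n/(2π) = 9.707/6.283 = 1.545 Hz.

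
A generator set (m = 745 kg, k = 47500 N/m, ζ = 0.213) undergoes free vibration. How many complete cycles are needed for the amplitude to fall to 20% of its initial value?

Logarithmic decrement δ = 2πζ/√(1 − ζ²) = 2π × 0.2130/√(1 − 0.0454) = 1.370.
x_n/x₀ = e^(−nδ) ≤ 0.2; take ln: n ≥ ln(1/0.2)/δ = 1.609/1.370 = 1.175.
So 2 complete cycles are required.

2 cycles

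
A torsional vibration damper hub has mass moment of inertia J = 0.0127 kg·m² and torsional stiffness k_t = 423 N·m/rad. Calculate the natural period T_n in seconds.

0.0344 s

ω_n = √(k_t/J) = √(423/0.0127) = √33310 = 182.5 rad/s.
T_n = 2π/ω_n = 6.283/182.5 = 0.03443 s.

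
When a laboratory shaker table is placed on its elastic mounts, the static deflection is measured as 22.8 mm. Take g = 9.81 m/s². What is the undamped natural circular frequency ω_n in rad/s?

20.7 rad/s

ω_n = √(g/δ_st) = √(9.81/0.0228) = √430.3 = 20.74 rad/s.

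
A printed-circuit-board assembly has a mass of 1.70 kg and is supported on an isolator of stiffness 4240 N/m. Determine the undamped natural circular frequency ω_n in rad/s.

ω_n = √(k/m) = √(4240/1.70) = √2494 = 49.94 rad/s.

49.9 rad/s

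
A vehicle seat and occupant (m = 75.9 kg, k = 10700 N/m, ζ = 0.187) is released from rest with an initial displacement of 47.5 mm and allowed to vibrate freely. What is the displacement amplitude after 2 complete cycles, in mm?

4.34 mm

Logarithmic decrement δ = 2πζ/√(1 − ζ²) = 2π × 0.1870/√(1 − 0.0350) = 1.196.
After n cycles, x_n/x₀ = e^(−nδ), so x_2 = 47.5 × e^(−2 × 1.196) = 47.5 × 0.09144 = 4.343 mm.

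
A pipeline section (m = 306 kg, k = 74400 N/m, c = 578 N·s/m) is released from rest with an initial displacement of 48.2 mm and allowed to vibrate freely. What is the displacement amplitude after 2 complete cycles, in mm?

ζ = c/(2√(km)) = 578/(2√(74400 × 306)) = 578/9543 = 0.06057.
Logarithmic decrement δ = 2πζ/√(1 − ζ²) = 2π × 0.06057/√(1 − 0.00367) = 0.3813.
After n cycles, x_n/x₀ = e^(−nδ), so x_2 = 48.2 × e^(−2 × 0.3813) = 48.2 × 0.4665 = 22.48 mm.

22.5 mm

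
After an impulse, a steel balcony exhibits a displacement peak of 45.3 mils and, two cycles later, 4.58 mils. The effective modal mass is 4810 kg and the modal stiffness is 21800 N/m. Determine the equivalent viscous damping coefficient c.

3670 N·s/m

Logarithmic decrement δ = (1/n)·ln(x₀/x_n) = (1/2)·ln(45.3/4.58) = (1/2)·ln(9.891) = 1.146.
ζ = δ/√(4π² + δ²) = 1.146/√(39.48 + 1.31) = 1.146/6.387 = 0.1794.
c = ζ · 2√(km) = 0.1794 × 2√(21800 × 4810) = 0.1794 × 20480 = 3674 N·s/m.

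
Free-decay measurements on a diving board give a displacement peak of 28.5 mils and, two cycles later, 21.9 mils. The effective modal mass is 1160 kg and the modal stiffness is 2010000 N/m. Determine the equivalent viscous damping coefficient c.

Logarithmic decrement δ = (1/n)·ln(x₀/x_n) = (1/2)·ln(28.5/21.9) = (1/2)·ln(1.301) = 0.1317.
ζ = δ/√(4π² + δ²) = 0.1317/√(39.48 + 0.0173) = 0.1317/6.285 = 0.02096.
c = ζ · 2√(km) = 0.02096 × 2√(2010000 × 1160) = 0.02096 × 96570 = 2024 N·s/m.

2020 N·s/m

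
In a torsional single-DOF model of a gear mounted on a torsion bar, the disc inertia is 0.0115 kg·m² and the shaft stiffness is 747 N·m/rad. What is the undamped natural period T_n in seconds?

0.0247 s

ω_n = √(k_t/J) = √(747/0.0115) = √64960 = 254.9 rad/s.
T_n = 2π/ω_n = 6.283/254.9 = 0.02465 s.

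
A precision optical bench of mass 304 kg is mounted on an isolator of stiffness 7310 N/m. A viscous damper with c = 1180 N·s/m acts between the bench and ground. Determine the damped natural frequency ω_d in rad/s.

4.50 rad/s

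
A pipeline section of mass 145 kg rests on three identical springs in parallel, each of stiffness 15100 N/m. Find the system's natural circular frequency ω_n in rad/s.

Parallel springs add: k_eq = 3 × 15100 = 45300 N/m.
ω_n = √(k_eq/m) = √(45300/145) = √312.4 = 17.68 rad/s.

17.7 rad/s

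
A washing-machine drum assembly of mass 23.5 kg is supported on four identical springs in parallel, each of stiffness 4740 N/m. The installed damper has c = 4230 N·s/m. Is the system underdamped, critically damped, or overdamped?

overdamped

Parallel springs add: k_eq = 4 × 4740 = 18960 N/m.
c_c = 2√(k_eq·m) = 1335 N·s/m; ζ = c/c_c = 4230/1335 = 3.17.
Since ζ > 1 the system is overdamped.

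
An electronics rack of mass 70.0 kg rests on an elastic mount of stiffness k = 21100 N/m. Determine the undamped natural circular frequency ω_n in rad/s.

ω_n = √(k/m) = √(21100/70.0) = √301.4 = 17.36 rad/s.

17.4 rad/s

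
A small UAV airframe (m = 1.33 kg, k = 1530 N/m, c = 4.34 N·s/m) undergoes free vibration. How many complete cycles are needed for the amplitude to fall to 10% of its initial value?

8 cycles

ζ = c/(2√(km)) = 4.34/(2√(1530 × 1.33)) = 4.34/90.22 = 0.04810.
Logarithmic decrement δ = 2πζ/√(1 − ζ²) = 2π × 0.04810/√(1 − 0.00231) = 0.3026.
x_n/x₀ = e^(−nδ) ≤ 0.1; take ln: n ≥ ln(1/0.1)/δ = 2.303/0.3026 = 7.609.
So 8 complete cycles are required.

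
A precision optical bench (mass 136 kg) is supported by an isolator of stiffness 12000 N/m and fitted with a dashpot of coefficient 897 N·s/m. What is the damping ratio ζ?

0.351

ω_n = √(k/m) = √(12000/136) = 9.393 rad/s.
Critical damping c_c = 2√(k·m) = 2√(12000 × 136) = 2555 N·s/m, so ζ = c/c_c = 897/2555 = 0.3511.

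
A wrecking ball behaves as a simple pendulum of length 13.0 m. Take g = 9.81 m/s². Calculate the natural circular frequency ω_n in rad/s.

0.869 rad/s

For a simple pendulum ω_n = √(g/L) = √(9.81/13.0) = √0.7546 = 0.8687 rad/s.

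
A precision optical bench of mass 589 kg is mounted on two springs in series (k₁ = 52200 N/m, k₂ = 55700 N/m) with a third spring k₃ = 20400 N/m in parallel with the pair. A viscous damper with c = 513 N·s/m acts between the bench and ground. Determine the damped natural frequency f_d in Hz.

1.43 Hz

Series pair: k_s = k₁k₂/(k₁+k₂) = (52200)(55700)/(52200 + 55700) = 26950 N/m. In parallel with k₃: k_eq = 26950 + 20400 = 47350 N/m.
ω_n = √(k_eq/m) = √(47350/589) = 8.966 rad/s.
Critical damping c_c = 2√(k_eq·m) = 2√(47350 × 589) = 10560 N·s/m, so ζ = c/c_c = 513/10560 = 0.04857.
ω_d = ω_n√(1 − ζ²) = 8.966 × √(1 − 0.00236) = 8.955 rad/s.
f_d = ω_d/(2π) = 1.425 Hz.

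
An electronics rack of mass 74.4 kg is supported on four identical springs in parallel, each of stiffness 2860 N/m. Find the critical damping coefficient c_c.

Parallel springs add: k_eq = 4 × 2860 = 11440 N/m.
c_c = 2√(k_eq·m) = 2√(11440 × 74.4) = 2 × 922.6 = 1845 N·s/m.

1850 N·s/m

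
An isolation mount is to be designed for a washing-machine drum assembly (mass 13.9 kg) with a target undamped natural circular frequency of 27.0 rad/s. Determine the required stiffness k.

k = m·ω_n² = 13.9 × 27.00² = 13.9 × 729.0 = 10130 N/m.

10100 N/m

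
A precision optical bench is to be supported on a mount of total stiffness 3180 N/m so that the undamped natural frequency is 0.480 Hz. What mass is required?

350 kg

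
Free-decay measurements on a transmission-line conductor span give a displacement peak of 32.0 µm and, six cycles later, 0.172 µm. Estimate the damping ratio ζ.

Logarithmic decrement δ = (1/n)·ln(x₀/x_n) = (1/6)·ln(32.0/0.172) = (1/6)·ln(186.0) = 0.8710.
ζ = δ/√(4π² + δ²) = 0.8710/√(39.48 + 0.759) = 0.8710/6.343 = 0.1373.

0.137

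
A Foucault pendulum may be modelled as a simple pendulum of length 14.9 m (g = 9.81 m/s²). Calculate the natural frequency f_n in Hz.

0.129 Hz

For a simple pendulum ω_n = √(g/L) = √(9.81/14.9) = √0.6584 = 0.8114 rad/s.
f_n = ω_n/(2π) = 0.8114/6.283 = 0.1291 Hz.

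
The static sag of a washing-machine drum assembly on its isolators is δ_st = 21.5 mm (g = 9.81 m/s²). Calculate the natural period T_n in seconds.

0.294 s

ω_n = √(g/δ_st) = √(9.81/0.0215) = √456.3 = 21.36 rad/s.
T_n = 2π/ω_n = 6.283/21.36 = 0.2941 s.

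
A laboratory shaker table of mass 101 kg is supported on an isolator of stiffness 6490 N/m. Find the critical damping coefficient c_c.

1620 N·s/m

c_c = 2√(k·m) = 2√(6490 × 101) = 2 × 809.6 = 1619 N·s/m.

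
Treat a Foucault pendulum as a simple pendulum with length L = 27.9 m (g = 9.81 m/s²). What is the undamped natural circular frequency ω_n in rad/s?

0.593 rad/s

For a simple pendulum ω_n = √(g/L) = √(9.81/27.9) = √0.3516 = 0.5930 rad/s.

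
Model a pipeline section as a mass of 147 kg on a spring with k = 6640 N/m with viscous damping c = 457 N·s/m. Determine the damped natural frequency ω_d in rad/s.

6.54 rad/s

ω_n = √(k/m) = √(6640/147) = 6.721 rad/s.
Critical damping c_c = 2√(k·m) = 2√(6640 × 147) = 1976 N·s/m, so ζ = c/c_c = 457/1976 = 0.2313.
ω_d = ω_n√(1 − ζ²) = 6.721 × √(1 − 0.0535) = 6.539 rad/s.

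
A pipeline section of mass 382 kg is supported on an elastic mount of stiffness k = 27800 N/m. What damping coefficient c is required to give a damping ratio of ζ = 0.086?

561 N·s/m

c_c = 2√(k·m) = 2√(27800 × 382) = 6518 N·s/m.
c = ζ·c_c = 0.086 × 6518 = 560.5 N·s/m.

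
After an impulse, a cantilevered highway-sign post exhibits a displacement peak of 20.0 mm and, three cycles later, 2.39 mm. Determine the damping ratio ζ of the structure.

0.112

Logarithmic decrement δ = (1/n)·ln(x₀/x_n) = (1/3)·ln(20.0/2.39) = (1/3)·ln(8.368) = 0.7081.
ζ = δ/√(4π² + δ²) = 0.7081/√(39.48 + 0.501) = 0.7081/6.323 = 0.1120.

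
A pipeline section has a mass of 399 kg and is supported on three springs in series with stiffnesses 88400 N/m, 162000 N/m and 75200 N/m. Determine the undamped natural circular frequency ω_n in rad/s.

Series springs: 1/k_eq = 1/88400 + 1/162000 + 1/75200 = 3.078×10^-5, so k_eq = 32490 N/m.
ω_n = √(k_eq/m) = √(32490/399) = √81.42 = 9.023 rad/s.

9.02 rad/s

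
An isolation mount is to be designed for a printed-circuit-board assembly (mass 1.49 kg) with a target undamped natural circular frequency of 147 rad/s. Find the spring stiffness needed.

32200 N/m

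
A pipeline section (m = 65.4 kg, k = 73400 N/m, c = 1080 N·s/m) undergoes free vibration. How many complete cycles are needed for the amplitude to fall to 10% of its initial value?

ζ = c/(2√(km)) = 1080/(2√(73400 × 65.4)) = 1080/4382 = 0.2465.
Logarithmic decrement δ = 2πζ/√(1 − ζ²) = 2π × 0.2465/√(1 − 0.0607) = 1.598.
x_n/x₀ = e^(−nδ) ≤ 0.1; take ln: n ≥ ln(1/0.1)/δ = 2.303/1.598 = 1.441.
So 2 complete cycles are required.

2 cycles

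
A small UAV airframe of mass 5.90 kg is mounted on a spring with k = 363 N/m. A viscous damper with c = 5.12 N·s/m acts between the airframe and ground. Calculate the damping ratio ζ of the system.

0.0553

ω_n = √(k/m) = √(363.0/5.90) = 7.844 rad/s.
Critical damping c_c = 2√(k·m) = 2√(363.0 × 5.90) = 92.56 N·s/m, so ζ = c/c_c = 5.12/92.56 = 0.05532.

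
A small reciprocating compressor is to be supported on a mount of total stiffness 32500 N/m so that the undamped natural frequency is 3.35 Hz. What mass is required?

ω_n = 2πf_n = 2π × 3.35 = 21.05 rad/s.
m = k/ω_n² = 32500/21.05² = 32500/443.0 = 73.36 kg.

73.4 kg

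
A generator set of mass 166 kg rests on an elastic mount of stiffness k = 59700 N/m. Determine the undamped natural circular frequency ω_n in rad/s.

19.0 rad/s

ω_n = √(k/m) = √(59700/166) = √359.6 = 18.96 rad/s.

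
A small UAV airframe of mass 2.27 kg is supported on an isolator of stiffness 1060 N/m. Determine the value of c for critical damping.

98.1 N·s/m

c_c = 2√(k·m) = 2√(1060 × 2.27) = 2 × 49.05 = 98.11 N·s/m.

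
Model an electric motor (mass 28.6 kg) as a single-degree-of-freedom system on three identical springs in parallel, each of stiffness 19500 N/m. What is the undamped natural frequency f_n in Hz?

Parallel springs add: k_eq = 3 × 19500 = 58500 N/m.
ω_n = √(k_eq/m) = √(58500/28.6) = √2045 = 45.23 rad/s.
f_n = ω_n/(2π) = 45.23/6.283 = 7.198 Hz.

7.20 Hz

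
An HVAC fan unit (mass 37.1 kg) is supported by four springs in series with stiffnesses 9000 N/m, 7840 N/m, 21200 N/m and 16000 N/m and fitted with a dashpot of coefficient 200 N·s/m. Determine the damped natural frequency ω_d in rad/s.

Series springs: 1/k_eq = 1/9000 + 1/7840 + 1/21200 + 1/16000 = 0.0003483, so k_eq = 2871 N/m.
ω_n = √(k_eq/m) = √(2871/37.1) = 8.797 rad/s.
Critical damping c_c = 2√(k_eq·m) = 2√(2871 × 37.1) = 652.7 N·s/m, so ζ = c/c_c = 200/652.7 = 0.3064.
ω_d = ω_n√(1 − ζ²) = 8.797 × √(1 − 0.0939) = 8.373 rad/s.

8.37 rad/s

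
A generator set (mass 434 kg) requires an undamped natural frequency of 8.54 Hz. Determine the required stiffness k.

ω_n = 2πf_n = 2π × 8.54 = 53.66 rad/s.
k = m·ω_n² = 434 × 53.66² = 434 × 2879 = 1250000 N/m.

1250000 N/m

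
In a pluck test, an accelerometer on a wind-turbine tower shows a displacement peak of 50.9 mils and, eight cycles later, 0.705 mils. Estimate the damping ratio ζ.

Logarithmic decrement δ = (1/n)·ln(x₀/x_n) = (1/8)·ln(50.9/0.705) = (1/8)·ln(72.20) = 0.5349.
ζ = δ/√(4π² + δ²) = 0.5349/√(39.48 + 0.286) = 0.5349/6.306 = 0.08483.

0.0848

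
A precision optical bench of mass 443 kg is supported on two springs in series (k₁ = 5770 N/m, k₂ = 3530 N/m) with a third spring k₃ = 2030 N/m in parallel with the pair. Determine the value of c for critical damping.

2730 N·s/m

Series pair: k_s = k₁k₂/(k₁+k₂) = (5770)(3530)/(5770 + 3530) = 2190 N/m. In parallel with k₃: k_eq = 2190 + 2030 = 4220 N/m.
c_c = 2√(k_eq·m) = 2√(4220 × 443) = 2 × 1367 = 2735 N·s/m.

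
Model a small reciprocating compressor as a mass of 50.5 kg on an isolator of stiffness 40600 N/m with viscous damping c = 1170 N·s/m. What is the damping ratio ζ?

ω_n = √(k/m) = √(40600/50.5) = 28.35 rad/s.
Critical damping c_c = 2√(k·m) = 2√(40600 × 50.5) = 2864 N·s/m, so ζ = c/c_c = 1170/2864 = 0.4086.

0.409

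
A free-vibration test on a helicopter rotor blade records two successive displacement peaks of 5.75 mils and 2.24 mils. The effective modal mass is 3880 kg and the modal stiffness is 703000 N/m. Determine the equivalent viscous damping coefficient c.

15500 N·s/m

Logarithmic decrement δ = (1/n)·ln(x₀/x_n) = (1/1)·ln(5.75/2.24) = (1/1)·ln(2.567) = 0.9427.
ζ = δ/√(4π² + δ²) = 0.9427/√(39.48 + 0.889) = 0.9427/6.354 = 0.1484.
c = ζ · 2√(km) = 0.1484 × 2√(703000 × 3880) = 0.1484 × 104500 = 15500 N·s/m.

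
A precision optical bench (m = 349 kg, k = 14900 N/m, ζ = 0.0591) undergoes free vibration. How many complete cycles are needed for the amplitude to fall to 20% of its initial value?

5 cycles

Logarithmic decrement δ = 2πζ/√(1 − ζ²) = 2π × 0.05910/√(1 − 0.00349) = 0.3720.
x_n/x₀ = e^(−nδ) ≤ 0.2; take ln: n ≥ ln(1/0.2)/δ = 1.609/0.3720 = 4.327.
So 5 complete cycles are required.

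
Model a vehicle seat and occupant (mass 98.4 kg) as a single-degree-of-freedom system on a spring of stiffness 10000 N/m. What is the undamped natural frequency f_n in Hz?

1.60 Hz

ω_n = √(k/m) = √(10000/98.4) = √101.6 = 10.08 rad/s.
f_n = ω_n/(2π) = 10.08/6.283 = 1.604 Hz.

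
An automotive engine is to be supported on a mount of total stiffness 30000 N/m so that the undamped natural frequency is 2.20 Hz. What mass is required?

ω_n = 2πf_n = 2π × 2.20 = 13.82 rad/s.
m = k/ω_n² = 30000/13.82² = 30000/191.1 = 157.0 kg.

157 kg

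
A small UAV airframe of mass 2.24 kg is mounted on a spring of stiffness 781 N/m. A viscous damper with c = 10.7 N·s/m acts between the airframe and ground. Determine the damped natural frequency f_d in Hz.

2.95 Hz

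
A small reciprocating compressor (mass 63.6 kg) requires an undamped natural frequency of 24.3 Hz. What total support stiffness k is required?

1480000 N/m

ω_n = 2πf_n = 2π × 24.3 = 152.7 rad/s.
k = m·ω_n² = 63.6 × 152.7² = 63.6 × 23310 = 1483000 N/m.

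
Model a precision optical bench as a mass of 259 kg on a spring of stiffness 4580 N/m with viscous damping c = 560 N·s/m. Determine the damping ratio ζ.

0.257

ω_n = √(k/m) = √(4580/259) = 4.205 rad/s.
Critical damping c_c = 2√(k·m) = 2√(4580 × 259) = 2178 N·s/m, so ζ = c/c_c = 560/2178 = 0.2571.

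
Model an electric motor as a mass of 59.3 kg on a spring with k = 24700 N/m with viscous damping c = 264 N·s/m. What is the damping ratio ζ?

0.109

ω_n = √(k/m) = √(24700/59.3) = 20.41 rad/s.
Critical damping c_c = 2√(k·m) = 2√(24700 × 59.3) = 2421 N·s/m, so ζ = c/c_c = 264/2421 = 0.1091.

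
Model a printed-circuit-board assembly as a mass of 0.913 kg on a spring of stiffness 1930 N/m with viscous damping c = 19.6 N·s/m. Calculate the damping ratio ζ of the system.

0.233

ω_n = √(k/m) = √(1930/0.913) = 45.98 rad/s.
Critical damping c_c = 2√(k·m) = 2√(1930 × 0.913) = 83.95 N·s/m, so ζ = c/c_c = 19.6/83.95 = 0.2335.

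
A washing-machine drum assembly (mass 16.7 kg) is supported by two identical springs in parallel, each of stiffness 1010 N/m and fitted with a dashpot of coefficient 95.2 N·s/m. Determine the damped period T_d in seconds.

Parallel springs add: k_eq = 2 × 1010 = 2020 N/m.
ω_n = √(k_eq/m) = √(2020/16.7) = 11.00 rad/s.
Critical damping c_c = 2√(k_eq·m) = 2√(2020 × 16.7) = 367.3 N·s/m, so ζ = c/c_c = 95.2/367.3 = 0.2592.
ω_d = ω_n√(1 − ζ²) = 11.00 × √(1 − 0.0672) = 10.62 rad/s.
T_d = 2π/ω_d = 0.5915 s.

0.592 s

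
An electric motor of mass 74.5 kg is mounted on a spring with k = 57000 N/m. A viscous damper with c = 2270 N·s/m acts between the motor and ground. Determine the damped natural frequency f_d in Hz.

ω_n = √(k/m) = √(57000/74.5) = 27.66 rad/s.
Critical damping c_c = 2√(k·m) = 2√(57000 × 74.5) = 4121 N·s/m, so ζ = c/c_c = 2270/4121 = 0.5508.
ω_d = ω_n√(1 − ζ²) = 27.66 × √(1 − 0.303) = 23.09 rad/s.
f_d = ω_d/(2π) = 3.674 Hz.

3.67 Hz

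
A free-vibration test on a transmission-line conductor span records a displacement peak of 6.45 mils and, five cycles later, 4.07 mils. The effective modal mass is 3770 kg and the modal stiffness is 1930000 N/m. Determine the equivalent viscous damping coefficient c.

2500 N·s/m

Logarithmic decrement δ = (1/n)·ln(x₀/x_n) = (1/5)·ln(6.45/4.07) = (1/5)·ln(1.585) = 0.09209.
ζ = δ/√(4π² + δ²) = 0.09209/√(39.48 + 0.00848) = 0.09209/6.284 = 0.01465.
c = ζ · 2√(km) = 0.01465 × 2√(1930000 × 3770) = 0.01465 × 170600 = 2500 N·s/m.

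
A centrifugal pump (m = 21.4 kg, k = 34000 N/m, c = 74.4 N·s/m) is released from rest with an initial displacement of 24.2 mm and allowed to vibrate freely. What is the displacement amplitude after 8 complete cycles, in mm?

2.70 mm

ζ = c/(2√(km)) = 74.4/(2√(34000 × 21.4)) = 74.4/1706 = 0.04361.
Logarithmic decrement δ = 2πζ/√(1 − ζ²) = 2π × 0.04361/√(1 − 0.00190) = 0.2743.
After n cycles, x_n/x₀ = e^(−nδ), so x_8 = 24.2 × e^(−8 × 0.2743) = 24.2 × 0.1114 = 2.697 mm.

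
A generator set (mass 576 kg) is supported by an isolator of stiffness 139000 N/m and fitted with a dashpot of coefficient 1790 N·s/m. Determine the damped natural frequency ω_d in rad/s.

15.5 rad/s

ω_n = √(k/m) = √(139000/576) = 15.53 rad/s.
Critical damping c_c = 2√(k·m) = 2√(139000 × 576) = 17900 N·s/m, so ζ = c/c_c = 1790/17900 = 0.1000.
ω_d = ω_n√(1 − ζ²) = 15.53 × √(1 − 0.0100) = 15.46 rad/s.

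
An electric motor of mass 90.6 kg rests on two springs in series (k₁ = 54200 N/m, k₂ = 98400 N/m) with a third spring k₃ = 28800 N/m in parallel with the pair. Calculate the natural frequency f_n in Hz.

Series pair: k_s = k₁k₂/(k₁+k₂) = (54200)(98400)/(54200 + 98400) = 34950 N/m. In parallel with k₃: k_eq = 34950 + 28800 = 63750 N/m.
ω_n = √(k_eq/m) = √(63750/90.6) = √703.6 = 26.53 rad/s.
f_n = ω_n/(2π) = 26.53/6.283 = 4.222 Hz.

4.22 Hz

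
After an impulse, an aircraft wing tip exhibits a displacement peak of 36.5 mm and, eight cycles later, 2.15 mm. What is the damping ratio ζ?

Logarithmic decrement δ = (1/n)·ln(x₀/x_n) = (1/8)·ln(36.5/2.15) = (1/8)·ln(16.98) = 0.3540.
ζ = δ/√(4π² + δ²) = 0.3540/√(39.48 + 0.125) = 0.3540/6.293 = 0.05625.

0.0562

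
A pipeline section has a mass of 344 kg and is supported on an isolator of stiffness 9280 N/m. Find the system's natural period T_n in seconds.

1.21 s

ω_n = √(k/m) = √(9280/344) = √26.98 = 5.194 rad/s.
T_n = 2π/ω_n = 6.283/5.194 = 1.210 s.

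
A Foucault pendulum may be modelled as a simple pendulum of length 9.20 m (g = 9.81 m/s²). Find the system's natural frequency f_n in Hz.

0.164 Hz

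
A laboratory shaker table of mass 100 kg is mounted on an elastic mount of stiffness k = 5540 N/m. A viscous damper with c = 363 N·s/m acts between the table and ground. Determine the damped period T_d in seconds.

ω_n = √(k/m) = √(5540/100) = 7.443 rad/s.
Critical damping c_c = 2√(k·m) = 2√(5540 × 100) = 1489 N·s/m, so ζ = c/c_c = 363/1489 = 0.2438.
ω_d = ω_n√(1 − ζ²) = 7.443 × √(1 − 0.0595) = 7.218 rad/s.
T_d = 2π/ω_d = 0.8704 s.

0.870 s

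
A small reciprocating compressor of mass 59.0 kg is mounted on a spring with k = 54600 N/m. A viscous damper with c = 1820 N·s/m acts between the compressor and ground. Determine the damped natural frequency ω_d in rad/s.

26.2 rad/s

ω_n = √(k/m) = √(54600/59.0) = 30.42 rad/s.
Critical damping c_c = 2√(k·m) = 2√(54600 × 59.0) = 3590 N·s/m, so ζ = c/c_c = 1820/3590 = 0.5070.
ω_d = ω_n√(1 − ζ²) = 30.42 × √(1 − 0.257) = 26.22 rad/s.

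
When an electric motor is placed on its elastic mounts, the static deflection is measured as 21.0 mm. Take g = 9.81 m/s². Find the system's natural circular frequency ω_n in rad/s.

ω_n = √(g/δ_st) = √(9.81/0.0210) = √467.1 = 21.61 rad/s.

21.6 rad/s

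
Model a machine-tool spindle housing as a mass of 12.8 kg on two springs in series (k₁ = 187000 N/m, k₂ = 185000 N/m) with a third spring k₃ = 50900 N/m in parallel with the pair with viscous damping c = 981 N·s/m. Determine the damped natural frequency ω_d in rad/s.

98.9 rad/s

Series pair: k_s = k₁k₂/(k₁+k₂) = (187000)(185000)/(187000 + 185000) = 93000 N/m. In parallel with k₃: k_eq = 93000 + 50900 = 143900 N/m.
ω_n = √(k_eq/m) = √(143900/12.8) = 106.0 rad/s.
Critical damping c_c = 2√(k_eq·m) = 2√(143900 × 12.8) = 2714 N·s/m, so ζ = c/c_c = 981/2714 = 0.3614.
ω_d = ω_n√(1 − ζ²) = 106.0 × √(1 − 0.131) = 98.86 rad/s.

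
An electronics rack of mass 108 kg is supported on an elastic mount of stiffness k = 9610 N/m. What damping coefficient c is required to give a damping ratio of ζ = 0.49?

998 N·s/m

c_c = 2√(k·m) = 2√(9610 × 108) = 2038 N·s/m.
c = ζ·c_c = 0.49 × 2038 = 998.4 N·s/m.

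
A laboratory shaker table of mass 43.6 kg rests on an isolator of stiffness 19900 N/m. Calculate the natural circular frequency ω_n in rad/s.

21.4 rad/s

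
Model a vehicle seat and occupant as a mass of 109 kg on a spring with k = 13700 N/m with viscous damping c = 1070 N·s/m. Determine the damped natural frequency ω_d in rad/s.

ω_n = √(k/m) = √(13700/109) = 11.21 rad/s.
Critical damping c_c = 2√(k·m) = 2√(13700 × 109) = 2444 N·s/m, so ζ = c/c_c = 1070/2444 = 0.4378.
ω_d = ω_n√(1 − ζ²) = 11.21 × √(1 − 0.192) = 10.08 rad/s.

10.1 rad/s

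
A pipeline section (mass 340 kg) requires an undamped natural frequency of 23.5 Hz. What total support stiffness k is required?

7410000 N/m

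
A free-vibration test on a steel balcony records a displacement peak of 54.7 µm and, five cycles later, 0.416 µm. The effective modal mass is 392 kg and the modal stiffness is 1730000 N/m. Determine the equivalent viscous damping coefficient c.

7990 N·s/m

Logarithmic decrement δ = (1/n)·ln(x₀/x_n) = (1/5)·ln(54.7/0.416) = (1/5)·ln(131.5) = 0.9758.
ζ = δ/√(4π² + δ²) = 0.9758/√(39.48 + 0.952) = 0.9758/6.359 = 0.1535.
c = ζ · 2√(km) = 0.1535 × 2√(1730000 × 392) = 0.1535 × 52080 = 7993 N·s/m.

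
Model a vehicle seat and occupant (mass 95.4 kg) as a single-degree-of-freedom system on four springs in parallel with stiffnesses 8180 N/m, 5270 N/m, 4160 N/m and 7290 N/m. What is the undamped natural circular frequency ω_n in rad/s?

Parallel springs add: k_eq = 8180 + 5270 + 4160 + 7290 = 24900 N/m.
ω_n = √(k_eq/m) = √(24900/95.4) = √261.0 = 16.16 rad/s.

16.2 rad/s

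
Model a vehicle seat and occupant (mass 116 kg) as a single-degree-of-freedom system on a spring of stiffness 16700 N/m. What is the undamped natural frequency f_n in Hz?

ω_n = √(k/m) = √(16700/116) = √144.0 = 12.00 rad/s.
f_n = ω_n/(2π) = 12.00/6.283 = 1.910 Hz.

1.91 Hz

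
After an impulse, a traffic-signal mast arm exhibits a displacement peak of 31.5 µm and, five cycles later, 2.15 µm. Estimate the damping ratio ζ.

0.0851

Logarithmic decrement δ = (1/n)·ln(x₀/x_n) = (1/5)·ln(31.5/2.15) = (1/5)·ln(14.65) = 0.5369.
ζ = δ/√(4π² + δ²) = 0.5369/√(39.48 + 0.288) = 0.5369/6.306 = 0.08514.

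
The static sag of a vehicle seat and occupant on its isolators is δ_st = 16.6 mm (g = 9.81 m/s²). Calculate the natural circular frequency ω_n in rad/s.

ω_n = √(g/δ_st) = √(9.81/0.0166) = √591.0 = 24.31 rad/s.

24.3 rad/s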